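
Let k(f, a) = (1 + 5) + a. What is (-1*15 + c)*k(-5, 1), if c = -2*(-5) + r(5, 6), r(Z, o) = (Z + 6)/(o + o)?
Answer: -343/12 ≈ -28.583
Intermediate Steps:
k(f, a) = 6 + a
r(Z, o) = (6 + Z)/(2*o) (r(Z, o) = (6 + Z)/((2*o)) = (6 + Z)*(1/(2*o)) = (6 + Z)/(2*o))
c = 131/12 (c = -2*(-5) + (½)*(6 + 5)/6 = 10 + (½)*(⅙)*11 = 10 + 11/12 = 131/12 ≈ 10.917)
(-1*15 + c)*k(-5, 1) = (-1*15 + 131/12)*(6 + 1) = (-15 + 131/12)*7 = -49/12*7 = -343/12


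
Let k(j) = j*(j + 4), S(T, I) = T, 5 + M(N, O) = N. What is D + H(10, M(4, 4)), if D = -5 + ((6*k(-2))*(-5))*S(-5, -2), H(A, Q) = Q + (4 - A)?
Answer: -612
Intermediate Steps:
M(N, O) = -5 + N
H(A, Q) = 4 + Q - A
k(j) = j*(4 + j)
D = -605 (D = -5 + ((6*(-2*(4 - 2)))*(-5))*(-5) = -5 + ((6*(-2*2))*(-5))*(-5) = -5 + ((6*(-4))*(-5))*(-5) = -5 - 24*(-5)*(-5) = -5 + 120*(-5) = -5 - 600 = -605)
D + H(10, M(4, 4)) = -605 + (4 + (-5 + 4) - 1*10) = -605 + (4 - 1 - 10) = -605 - 7 = -612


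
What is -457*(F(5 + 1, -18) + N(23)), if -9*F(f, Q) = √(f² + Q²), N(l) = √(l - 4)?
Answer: -457*√19 + 914*√10/3 ≈ -1028.6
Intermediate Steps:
N(l) = √(-4 + l)
F(f, Q) = -√(Q² + f²)/9 (F(f, Q) = -√(f² + Q²)/9 = -√(Q² + f²)/9)
-457*(F(5 + 1, -18) + N(23)) = -457*(-√((-18)² + (5 + 1)²)/9 + √(-4 + 23)) = -457*(-√(324 + 6²)/9 + √19) = -457*(-√(324 + 36)/9 + √19) = -457*(-2*√10/3 + √19) = -457*(√19 - 2*√10/3) = -457*√19 + 914*√10/3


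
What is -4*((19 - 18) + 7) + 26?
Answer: -6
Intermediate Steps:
-4*((19 - 18) + 7) + 26 = -4*(1 + 7) + 26 = -4*8 + 26 = -32 + 26 = -6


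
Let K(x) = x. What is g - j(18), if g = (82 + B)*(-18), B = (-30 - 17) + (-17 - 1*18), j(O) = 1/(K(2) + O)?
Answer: -1/20 ≈ -0.050000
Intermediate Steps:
j(O) = 1/(2 + O)
B = -82 (B = -47 + (-17 - 18) = -47 - 35 = -82)
g = 0 (g = (82 - 82)*(-18) = 0*(-18) = 0)
g - j(18) = 0 - 1/(2 + 18) = 0 - 1/20 = -1/20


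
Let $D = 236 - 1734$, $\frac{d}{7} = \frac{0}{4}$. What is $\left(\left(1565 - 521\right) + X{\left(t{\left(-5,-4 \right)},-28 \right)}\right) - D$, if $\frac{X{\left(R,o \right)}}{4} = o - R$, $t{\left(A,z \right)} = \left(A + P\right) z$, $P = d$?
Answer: $2350$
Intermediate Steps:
$d = 0$ ($d = 7 \cdot \frac{0}{4} = 7 \cdot 0 \cdot \frac{1}{4} = 7 \cdot 0 = 0$)
$P = 0$
$D = -1498$
$t{\left(A,z \right)} = A z$ ($t{\left(A,z \right)} = \left(A + 0\right) z = A z$)
$X{\left(R,o \right)} = - 4 R + 4 o$ ($X{\left(R,o \right)} = 4 \left(o - R\right) = - 4 R + 4 o$)
$\left(\left(1565 - 521\right) + X{\left(t{\left(-5,-4 \right)},-28 \right)}\right) - D = \left(\left(1565 - 521\right) - \left(112 + 4 \left(\left(-5\right) \left(-4\right)\right)\right)\right) - -1498 = \left(1044 - 192\right) + 1498 = 852 + 1498 = 2350$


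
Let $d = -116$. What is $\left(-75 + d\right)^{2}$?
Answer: $36481$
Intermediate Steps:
$\left(-75 + d\right)^{2} = \left(-75 - 116\right)^{2} = \left(-191\right)^{2} = 36481$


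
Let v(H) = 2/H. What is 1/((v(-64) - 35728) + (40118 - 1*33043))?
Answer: -32/916897 ≈ -3.4900e-5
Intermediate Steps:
1/((v(-64) - 35728) + (40118 - 1*33043)) = 1/((2/(-64) - 35728) + (40118 - 1*33043)) = 1/((2*(-1/64) - 35728) + (40118 - 33043)) = 1/((-1/32 - 35728) + 7075) = 1/(-1143297/32 + 7075) = 1/(-916897/32) = -32/916897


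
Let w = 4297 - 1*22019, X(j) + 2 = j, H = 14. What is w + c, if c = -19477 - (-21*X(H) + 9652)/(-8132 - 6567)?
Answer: -546778701/14699 ≈ -37198.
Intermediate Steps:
X(j) = -2 + j
c = -286283023/14699 (c = -19477 - (-21*(-2 + 14) + 9652)/(-8132 - 6567) = -19477 - (-21*12 + 9652)/(-14699) = -19477 - (-252 + 9652)*(-1)/14699 = -19477 - 9400*(-1)/14699 = -19477 - 1*(-9400/14699) = -19477 + 9400/14699 = -286283023/14699 ≈ -19476.)
w = -17722 (w = 4297 - 22019 = -17722)
w + c = -17722 - 286283023/14699 = -546778701/14699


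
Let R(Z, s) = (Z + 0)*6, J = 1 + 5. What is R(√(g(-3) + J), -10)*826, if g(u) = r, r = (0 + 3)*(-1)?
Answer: 4956*√3 ≈ 8584.0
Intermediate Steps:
r = -3 (r = 3*(-1) = -3)
g(u) = -3
J = 6
R(Z, s) = 6*Z (R(Z, s) = Z*6 = 6*Z)
R(√(g(-3) + J), -10)*826 = (6*√(-3 + 6))*826 = (6*√3)*826 = 4956*√3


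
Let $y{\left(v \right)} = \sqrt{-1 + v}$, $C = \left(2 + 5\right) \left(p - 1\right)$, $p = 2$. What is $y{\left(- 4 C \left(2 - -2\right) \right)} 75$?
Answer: $75 i \sqrt{113} \approx 797.26 i$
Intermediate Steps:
$C = 7$ ($C = \left(2 + 5\right) \left(2 - 1\right) = 7 \cdot 1 = 7$)
$y{\left(- 4 C \left(2 - -2\right) \right)} 75 = \sqrt{-1 + \left(-4\right) 7 \left(2 - -2\right)} 75 = \sqrt{-1 - 28 \left(2 + 2\right)} 75 = \sqrt{-1 - 112} \cdot 75 = \sqrt{-113} \cdot 75 = i \sqrt{113} \cdot 75 = 75 i \sqrt{113}$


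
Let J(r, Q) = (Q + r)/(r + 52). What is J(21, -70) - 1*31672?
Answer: -2312105/73 ≈ -31673.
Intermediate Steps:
J(r, Q) = (Q + r)/(52 + r)
J(21, -70) - 1*31672 = (-70 + 21)/(52 + 21) - 1*31672 = -49/73 - 31672 = -2312105/73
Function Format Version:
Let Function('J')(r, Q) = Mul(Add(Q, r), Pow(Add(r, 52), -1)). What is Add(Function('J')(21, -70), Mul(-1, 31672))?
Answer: Rational(-2312105, 73) ≈ -31673.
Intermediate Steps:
Function('J')(r, Q) = Mul(Pow(Add(52, r), -1), Add(Q, r)) (Function('J')(r, Q) = Mul(Add(Q, r), Pow(Add(52, r), -1)) = Mul(Pow(Add(52, r), -1), Add(Q, r)))
Add(Function('J')(21, -70), Mul(-1, 31672)) = Add(Mul(Pow(Add(52, 21), -1), Add(-70, 21)), Mul(-1, 31672)) = Add(Mul(Pow(73, -1), -49), -31672) = Add(Mul(Rational(1, 73), -49), -31672) = Add(Rational(-49, 73), -31672) = Rational(-2312105, 73)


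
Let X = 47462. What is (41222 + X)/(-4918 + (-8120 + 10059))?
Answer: -88684/2979 ≈ -29.770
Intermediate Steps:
(41222 + X)/(-4918 + (-8120 + 10059)) = (41222 + 47462)/(-4918 + (-8120 + 10059)) = 88684/(-4918 + 1939) = 88684/(-2979) = 88684*(-1/2979) = -88684/2979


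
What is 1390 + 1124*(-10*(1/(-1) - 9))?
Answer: 113790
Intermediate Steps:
1390 + 1124*(-10*(1/(-1) - 9)) = 1390 + 1124*(-10*(-1 - 9)) = 1390 + 1124*(-10*(-10)) = 1390 + 1124*100 = 1390 + 112400 = 113790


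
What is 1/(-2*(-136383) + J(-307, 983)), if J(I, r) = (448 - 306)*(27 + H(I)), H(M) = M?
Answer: 1/233006 ≈ 4.2917e-6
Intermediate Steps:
J(I, r) = 3834 + 142*I (J(I, r) = (448 - 306)*(27 + I) = 142*(27 + I) = 3834 + 142*I)
1/(-2*(-136383) + J(-307, 983)) = 1/(-2*(-136383) + (3834 + 142*(-307))) = 1/(272766 + (3834 - 43594)) = 1/(272766 - 39760) = 1/233006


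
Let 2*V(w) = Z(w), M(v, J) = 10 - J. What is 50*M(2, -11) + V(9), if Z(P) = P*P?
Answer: 2181/2 ≈ 1090.5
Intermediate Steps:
Z(P) = P²
V(w) = w²/2
50*M(2, -11) + V(9) = 50*(10 - 1*(-11)) + (½)*9² = 50*(10 + 11) + (½)*81 = 50*21 + 81/2 = 1050 + 81/2 = 2181/2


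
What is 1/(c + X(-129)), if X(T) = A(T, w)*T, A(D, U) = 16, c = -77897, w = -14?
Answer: -1/79961 ≈ -1.2506e-5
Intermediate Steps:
X(T) = 16*T
1/(c + X(-129)) = 1/(-77897 + 16*(-129)) = 1/(-77897 - 2064) = 1/(-79961) = -1/79961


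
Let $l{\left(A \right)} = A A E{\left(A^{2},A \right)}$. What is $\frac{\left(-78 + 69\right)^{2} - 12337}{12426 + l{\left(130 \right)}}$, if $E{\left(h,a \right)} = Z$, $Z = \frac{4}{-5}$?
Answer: $\frac{6128}{547} \approx 11.203$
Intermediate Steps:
$Z = - \frac{4}{5}$ ($Z = 4 \left(- \frac{1}{5}\right) = - \frac{4}{5} \approx -0.8$)
$E{\left(h,a \right)} = - \frac{4}{5}$
$l{\left(A \right)} = - \frac{4 A^{2}}{5}$ ($l{\left(A \right)} = A A \left(- \frac{4}{5}\right) = A^{2} \left(- \frac{4}{5}\right) = - \frac{4 A^{2}}{5}$)
$\frac{\left(-78 + 69\right)^{2} - 12337}{12426 + l{\left(130 \right)}} = \frac{\left(-78 + 69\right)^{2} - 12337}{12426 - \frac{4 \cdot 130^{2}}{5}} = \frac{\left(-9\right)^{2} - 12337}{12426 - 13520} = \frac{81 - 12337}{12426 - 13520} = - \frac{12256}{-1094} = \left(-12256\right) \left(- \frac{1}{1094}\right) = \frac{6128}{547}$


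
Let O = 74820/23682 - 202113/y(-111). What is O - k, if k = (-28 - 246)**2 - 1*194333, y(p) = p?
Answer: 17682547750/146039 ≈ 1.2108e+5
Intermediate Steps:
k = -119257 (k = (-274)**2 - 194333 = 75076 - 194333 = -119257)
O = 266374727/146039 (O = 74820/23682 - 202113/(-111) = 74820*(1/23682) - 202113*(-1/111) = 12470/3947 + 67371/37 = 266374727/146039 ≈ 1824.0)
O - k = 266374727/146039 - 1*(-119257) = 266374727/146039 + 119257 = 17682547750/146039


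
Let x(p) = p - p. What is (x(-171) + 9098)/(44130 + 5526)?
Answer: 4549/24828 ≈ 0.18322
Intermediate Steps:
x(p) = 0
(x(-171) + 9098)/(44130 + 5526) = (0 + 9098)/(44130 + 5526) = 9098/49656 = 9098*(1/49656) = 4549/24828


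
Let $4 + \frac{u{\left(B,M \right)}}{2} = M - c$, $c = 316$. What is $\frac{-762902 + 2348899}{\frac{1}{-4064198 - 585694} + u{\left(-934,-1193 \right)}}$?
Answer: $- \frac{7374714762324}{14070573193} \approx -524.12$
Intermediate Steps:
$u{\left(B,M \right)} = -640 + 2 M$ ($u{\left(B,M \right)} = -8 + 2 \left(M - 316\right) = -8 + 2 \left(-316 + M\right) = -8 + \left(-632 + 2 M\right) = -640 + 2 M$)
$\frac{-762902 + 2348899}{\frac{1}{-4064198 - 585694} + u{\left(-934,-1193 \right)}} = \frac{-762902 + 2348899}{\frac{1}{-4064198 - 585694} + \left(-640 + 2 \left(-1193\right)\right)} = \frac{1585997}{\frac{1}{-4649892} - 3026} = \frac{1585997}{- \frac{1}{4649892} - 3026} = \frac{1585997}{- \frac{14070573193}{4649892}} = 1585997 \left(- \frac{4649892}{14070573193}\right) = - \frac{7374714762324}{14070573193}$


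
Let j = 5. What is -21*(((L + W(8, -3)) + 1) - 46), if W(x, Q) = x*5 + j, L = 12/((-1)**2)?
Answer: -252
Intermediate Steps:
L = 12 (L = 12/1 = 12*1 = 12)
W(x, Q) = 5 + 5*x (W(x, Q) = x*5 + 5 = 5*x + 5 = 5 + 5*x)
-21*(((L + W(8, -3)) + 1) - 46) = -21*(((12 + (5 + 5*8)) + 1) - 46) = -21*(((12 + (5 + 40)) + 1) - 46) = -21*(((12 + 45) + 1) - 46) = -21*((57 + 1) - 46) = -21*(58 - 46) = -21*12 = -252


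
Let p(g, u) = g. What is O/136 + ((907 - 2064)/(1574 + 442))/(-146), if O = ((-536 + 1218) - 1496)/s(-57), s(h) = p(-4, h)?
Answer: 7506841/5003712 ≈ 1.5003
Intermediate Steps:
s(h) = -4
O = 407/2 (O = ((-536 + 1218) - 1496)/(-4) = (682 - 1496)*(-1/4) = -814*(-1/4) = 407/2 ≈ 203.50)
O/136 + ((907 - 2064)/(1574 + 442))/(-146) = (407/2)/136 + ((907 - 2064)/(1574 + 442))/(-146) = (407/2)*(1/136) - 1157/2016*(-1/146) = 407/272 - 1157*1/2016*(-1/146) = 407/272 - 1157/2016*(-1/146) = 407/272 + 1157/294336 = 7506841/5003712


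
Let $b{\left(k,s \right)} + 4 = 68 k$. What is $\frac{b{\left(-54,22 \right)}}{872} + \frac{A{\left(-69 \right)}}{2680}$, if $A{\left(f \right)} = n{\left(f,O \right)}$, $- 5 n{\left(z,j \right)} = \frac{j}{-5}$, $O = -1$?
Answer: $- \frac{30786609}{7303000} \approx -4.2156$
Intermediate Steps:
$n{\left(z,j \right)} = \frac{j}{25}$ ($n{\left(z,j \right)} = - \frac{j \frac{1}{-5}}{5} = - \frac{j \left(- \frac{1}{5}\right)}{5} = - \frac{\left(- \frac{1}{5}\right) j}{5} = \frac{j}{25}$)
$A{\left(f \right)} = - \frac{1}{25}$ ($A{\left(f \right)} = \frac{1}{25} \left(-1\right) = - \frac{1}{25}$)
$b{\left(k,s \right)} = -4 + 68 k$
$\frac{b{\left(-54,22 \right)}}{872} + \frac{A{\left(-69 \right)}}{2680} = \frac{-4 + 68 \left(-54\right)}{872} - \frac{1}{25 \cdot 2680} = \left(-4 - 3672\right) \frac{1}{872} - \frac{1}{67000} = \left(-3676\right) \frac{1}{872} - \frac{1}{67000} = - \frac{919}{218} - \frac{1}{67000} = - \frac{30786609}{7303000}$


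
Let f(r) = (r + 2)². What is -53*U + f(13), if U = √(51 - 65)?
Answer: 225 - 53*I*√14 ≈ 225.0 - 198.31*I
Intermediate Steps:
f(r) = (2 + r)²
U = I*√14 (U = √(-14) = I*√14 ≈ 3.7417*I)
-53*U + f(13) = -53*I*√14 + (2 + 13)² = -53*I*√14 + 15² = -53*I*√14 + 225 = 225 - 53*I*√14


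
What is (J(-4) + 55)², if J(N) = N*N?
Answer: 5041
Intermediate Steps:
J(N) = N²
(J(-4) + 55)² = ((-4)² + 55)² = (16 + 55)² = 71² = 5041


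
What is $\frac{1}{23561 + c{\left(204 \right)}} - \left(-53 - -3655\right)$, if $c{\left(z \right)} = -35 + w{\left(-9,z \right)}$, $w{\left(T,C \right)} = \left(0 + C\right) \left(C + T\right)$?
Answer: $- \frac{228028211}{63306} \approx -3602.0$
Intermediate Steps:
$w{\left(T,C \right)} = C \left(C + T\right)$
$c{\left(z \right)} = -35 + z \left(-9 + z\right)$ ($c{\left(z \right)} = -35 + z \left(z - 9\right) = -35 + z \left(-9 + z\right)$)
$\frac{1}{23561 + c{\left(204 \right)}} - \left(-53 - -3655\right) = \frac{1}{23561 - \left(35 - 204 \left(-9 + 204\right)\right)} - \left(-53 - -3655\right) = \frac{1}{23561 + \left(-35 + 204 \cdot 195\right)} - \left(-53 + 3655\right) = \frac{1}{23561 + \left(-35 + 39780\right)} - 3602 = \frac{1}{23561 + 39745} - 3602 = \frac{1}{63306} - 3602 = - \frac{228028211}{63306}$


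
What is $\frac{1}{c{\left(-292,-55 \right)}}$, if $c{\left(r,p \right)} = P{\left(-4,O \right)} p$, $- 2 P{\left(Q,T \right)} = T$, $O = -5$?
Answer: $- \frac{2}{275} \approx -0.0072727$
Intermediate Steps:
$P{\left(Q,T \right)} = - \frac{T}{2}$
$c{\left(r,p \right)} = \frac{5 p}{2}$ ($c{\left(r,p \right)} = \left(- \frac{1}{2}\right) \left(-5\right) p = \frac{5 p}{2}$)
$\frac{1}{c{\left(-292,-55 \right)}} = \frac{1}{\frac{5}{2} \left(-55\right)} = \frac{1}{- \frac{275}{2}} = - \frac{2}{275}$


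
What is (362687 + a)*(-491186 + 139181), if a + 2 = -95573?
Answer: -94024759560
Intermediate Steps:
a = -95575 (a = -2 - 95573 = -95575)
(362687 + a)*(-491186 + 139181) = (362687 - 95575)*(-491186 + 139181) = 267112*(-352005) = -94024759560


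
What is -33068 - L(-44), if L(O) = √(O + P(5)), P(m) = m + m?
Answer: -33068 - I*√34 ≈ -33068.0 - 5.831*I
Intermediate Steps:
P(m) = 2*m
L(O) = √(10 + O) (L(O) = √(O + 2*5) = √(O + 10) = √(10 + O))
-33068 - L(-44) = -33068 - √(10 - 44) = -33068 - √(-34) = -33068 - I*√34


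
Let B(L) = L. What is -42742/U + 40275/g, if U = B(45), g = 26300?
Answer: -44892089/47340 ≈ -948.29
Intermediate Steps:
U = 45
-42742/U + 40275/g = -42742/45 + 40275/26300 = -42742*1/45 + 40275*(1/26300) = -42742/45 + 1611/1052 = -44892089/47340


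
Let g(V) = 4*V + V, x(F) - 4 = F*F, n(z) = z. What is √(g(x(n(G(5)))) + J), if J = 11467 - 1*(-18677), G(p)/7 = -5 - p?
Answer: 2*√13666 ≈ 233.80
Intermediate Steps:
G(p) = -35 - 7*p (G(p) = 7*(-5 - p) = -35 - 7*p)
x(F) = 4 + F² (x(F) = 4 + F*F = 4 + F²)
g(V) = 5*V
J = 30144 (J = 11467 + 18677 = 30144)
√(g(x(n(G(5)))) + J) = √(5*(4 + (-35 - 7*5)²) + 30144) = √(5*(4 + (-35 - 35)²) + 30144) = √(5*(4 + (-70)²) + 30144) = √(5*(4 + 4900) + 30144) = √(5*4904 + 30144) = √(24520 + 30144) = √54664 = 2*√13666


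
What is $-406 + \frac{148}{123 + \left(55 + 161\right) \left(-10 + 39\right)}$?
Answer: $- \frac{2592974}{6387} \approx -405.98$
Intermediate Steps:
$-406 + \frac{148}{123 + \left(55 + 161\right) \left(-10 + 39\right)} = -406 + \frac{148}{123 + 216 \cdot 29} = -406 + \frac{148}{123 + 6264} = -406 + \frac{148}{6387} = - \frac{2592974}{6387}$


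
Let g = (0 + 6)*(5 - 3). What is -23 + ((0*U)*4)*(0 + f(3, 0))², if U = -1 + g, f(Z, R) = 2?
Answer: -23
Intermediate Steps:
g = 12 (g = 6*2 = 12)
U = 11 (U = -1 + 12 = 11)
-23 + ((0*U)*4)*(0 + f(3, 0))² = -23 + ((0*11)*4)*(0 + 2)² = -23 + (0*4)*2² = -23 + 0*4 = -23 + 0 = -23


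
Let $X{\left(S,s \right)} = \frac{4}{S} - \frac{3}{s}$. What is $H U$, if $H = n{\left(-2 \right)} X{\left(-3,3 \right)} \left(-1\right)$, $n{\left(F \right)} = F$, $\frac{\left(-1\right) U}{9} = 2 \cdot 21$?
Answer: $1764$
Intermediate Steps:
$U = -378$ ($U = - 9 \cdot 2 \cdot 21 = \left(-9\right) 42 = -378$)
$X{\left(S,s \right)} = - \frac{3}{s} + \frac{4}{S}$
$H = - \frac{14}{3}$ ($H = - 2 \left(- \frac{3}{3} + \frac{4}{-3}\right) \left(-1\right) = - 2 \left(\left(-3\right) \frac{1}{3} + 4 \left(- \frac{1}{3}\right)\right) \left(-1\right) = - 2 \left(-1 - \frac{4}{3}\right) \left(-1\right) = \left(-2\right) \left(- \frac{7}{3}\right) \left(-1\right) = \frac{14}{3} \left(-1\right) = - \frac{14}{3} \approx -4.6667$)
$H U = \left(- \frac{14}{3}\right) \left(-378\right) = 1764$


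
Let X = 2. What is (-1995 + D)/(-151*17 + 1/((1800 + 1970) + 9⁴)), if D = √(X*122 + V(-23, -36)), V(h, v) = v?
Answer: 6870115/8839892 - 10331*√13/6629919 ≈ 0.77155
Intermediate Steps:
D = 4*√13 (D = √(2*122 - 36) = √(244 - 36) = √208 = 4*√13 ≈ 14.422)
(-1995 + D)/(-151*17 + 1/((1800 + 1970) + 9⁴)) = (-1995 + 4*√13)/(-151*17 + 1/((1800 + 1970) + 9⁴)) = (-1995 + 4*√13)/(-2567 + 1/(3770 + 6561)) = (-1995 + 4*√13)/(-2567 + 1/10331) = (-1995 + 4*√13)/(-26519676/10331) = (-1995 + 4*√13)*(-10331/26519676) = 6870115/8839892 - 10331*√13/6629919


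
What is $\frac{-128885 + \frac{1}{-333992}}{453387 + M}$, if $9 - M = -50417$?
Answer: $- \frac{43046558921}{168269511496} \approx -0.25582$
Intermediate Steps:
$M = 50426$ ($M = 9 - -50417 = 9 + 50417 = 50426$)
$\frac{-128885 + \frac{1}{-333992}}{453387 + M} = \frac{-128885 + \frac{1}{-333992}}{453387 + 50426} = \frac{-128885 - \frac{1}{333992}}{503813} = \left(- \frac{43046558921}{333992}\right) \frac{1}{503813} = - \frac{43046558921}{168269511496}$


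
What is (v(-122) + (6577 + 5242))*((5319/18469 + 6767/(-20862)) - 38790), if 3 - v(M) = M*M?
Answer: 22882037863296815/192650139 ≈ 1.1878e+8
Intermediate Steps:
v(M) = 3 - M**2 (v(M) = 3 - M*M = 3 - M**2)
(v(-122) + (6577 + 5242))*((5319/18469 + 6767/(-20862)) - 38790) = ((3 - 1*(-122)**2) + (6577 + 5242))*((5319/18469 + 6767/(-20862)) - 38790) = ((3 - 1*14884) + 11819)*((5319*(1/18469) + 6767*(-1/20862)) - 38790) = ((3 - 14884) + 11819)*((5319/18469 - 6767/20862) - 38790) = (-14881 + 11819)*(-14014745/385300278 - 38790) = -3062*(-14945811798365/385300278) = 22882037863296815/192650139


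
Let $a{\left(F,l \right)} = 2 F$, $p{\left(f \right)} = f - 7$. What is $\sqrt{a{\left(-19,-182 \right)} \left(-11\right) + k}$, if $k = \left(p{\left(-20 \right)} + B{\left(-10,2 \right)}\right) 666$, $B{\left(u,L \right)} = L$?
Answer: $2 i \sqrt{4058} \approx 127.4 i$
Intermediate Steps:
$p{\left(f \right)} = -7 + f$ ($p{\left(f \right)} = f - 7 = -7 + f$)
$k = -16650$ ($k = \left(\left(-7 - 20\right) + 2\right) 666 = \left(-27 + 2\right) 666 = \left(-25\right) 666 = -16650$)
$\sqrt{a{\left(-19,-182 \right)} \left(-11\right) + k} = \sqrt{2 \left(-19\right) \left(-11\right) - 16650} = \sqrt{\left(-38\right) \left(-11\right) - 16650} = \sqrt{418 - 16650} = \sqrt{-16232} = 2 i \sqrt{4058}$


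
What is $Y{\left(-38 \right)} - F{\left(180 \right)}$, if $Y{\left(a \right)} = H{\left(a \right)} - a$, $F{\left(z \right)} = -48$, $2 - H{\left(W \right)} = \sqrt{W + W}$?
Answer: $88 - 2 i \sqrt{19} \approx 88.0 - 8.7178 i$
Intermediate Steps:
$H{\left(W \right)} = 2 - \sqrt{2} \sqrt{W}$ ($H{\left(W \right)} = 2 - \sqrt{W + W} = 2 - \sqrt{2 W} = 2 - \sqrt{2} \sqrt{W}$)
$Y{\left(a \right)} = 2 - a - \sqrt{2} \sqrt{a}$ ($Y{\left(a \right)} = \left(2 - \sqrt{2} \sqrt{a}\right) - a = 2 - a - \sqrt{2} \sqrt{a}$)
$Y{\left(-38 \right)} - F{\left(180 \right)} = \left(2 - -38 - \sqrt{2} \sqrt{-38}\right) - -48 = \left(2 + 38 - \sqrt{2} i \sqrt{38}\right) + 48 = \left(2 + 38 - 2 i \sqrt{19}\right) + 48 = \left(40 - 2 i \sqrt{19}\right) + 48 = 88 - 2 i \sqrt{19}$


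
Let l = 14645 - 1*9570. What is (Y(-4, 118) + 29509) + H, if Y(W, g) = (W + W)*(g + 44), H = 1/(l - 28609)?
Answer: 663964741/23534 ≈ 28213.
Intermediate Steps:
l = 5075 (l = 14645 - 9570 = 5075)
H = -1/23534 (H = 1/(5075 - 28609) = 1/(-23534) = -1/23534 ≈ -4.2492e-5)
Y(W, g) = 2*W*(44 + g) (Y(W, g) = (2*W)*(44 + g) = 2*W*(44 + g))
(Y(-4, 118) + 29509) + H = (2*(-4)*(44 + 118) + 29509) - 1/23534 = (2*(-4)*162 + 29509) - 1/23534 = (-1296 + 29509) - 1/23534 = 28213 - 1/23534 = 663964741/23534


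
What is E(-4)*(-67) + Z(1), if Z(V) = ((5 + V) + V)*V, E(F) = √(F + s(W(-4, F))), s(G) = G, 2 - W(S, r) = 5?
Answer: 7 - 67*I*√7 ≈ 7.0 - 177.27*I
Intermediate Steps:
W(S, r) = -3 (W(S, r) = 2 - 1*5 = 2 - 5 = -3)
E(F) = √(-3 + F) (E(F) = √(F - 3) = √(-3 + F))
Z(V) = V*(5 + 2*V) (Z(V) = (5 + 2*V)*V = V*(5 + 2*V))
E(-4)*(-67) + Z(1) = √(-3 - 4)*(-67) + 1*(5 + 2*1) = √(-7)*(-67) + 1*(5 + 2) = (I*√7)*(-67) + 1*7 = -67*I*√7 + 7 = 7 - 67*I*√7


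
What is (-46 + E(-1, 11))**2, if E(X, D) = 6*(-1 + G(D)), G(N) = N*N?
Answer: 454276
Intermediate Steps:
G(N) = N**2
E(X, D) = -6 + 6*D**2 (E(X, D) = 6*(-1 + D**2) = -6 + 6*D**2)
(-46 + E(-1, 11))**2 = (-46 + (-6 + 6*11**2))**2 = (-46 + (-6 + 6*121))**2 = (-46 + (-6 + 726))**2 = (-46 + 720)**2 = 674**2 = 454276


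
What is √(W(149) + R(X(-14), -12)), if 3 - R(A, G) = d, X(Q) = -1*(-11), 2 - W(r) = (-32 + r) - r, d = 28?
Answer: 3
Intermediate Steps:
W(r) = 34 (W(r) = 2 - ((-32 + r) - r) = 2 - 1*(-32) = 2 + 32 = 34)
X(Q) = 11
R(A, G) = -25 (R(A, G) = 3 - 1*28 = 3 - 28 = -25)
√(W(149) + R(X(-14), -12)) = √(34 - 25) = √9 = 3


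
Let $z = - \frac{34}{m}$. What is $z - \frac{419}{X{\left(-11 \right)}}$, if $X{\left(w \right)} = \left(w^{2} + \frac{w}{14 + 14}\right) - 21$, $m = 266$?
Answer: $- \frac{1607769}{370937} \approx -4.3343$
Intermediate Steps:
$X{\left(w \right)} = -21 + w^{2} + \frac{w}{28}$ ($X{\left(w \right)} = \left(w^{2} + \frac{w}{28}\right) - 21 = -21 + w^{2} + \frac{w}{28}$)
$z = - \frac{17}{133}$ ($z = - \frac{34}{266} = \left(-34\right) \frac{1}{266} = - \frac{17}{133} \approx -0.12782$)
$z - \frac{419}{X{\left(-11 \right)}} = - \frac{17}{133} - \frac{419}{-21 + \left(-11\right)^{2} + \frac{1}{28} \left(-11\right)} = - \frac{17}{133} - \frac{419}{-21 + 121 - \frac{11}{28}} = - \frac{17}{133} - \frac{419}{\frac{2789}{28}} = - \frac{17}{133} - \frac{11732}{2789} = - \frac{1607769}{370937}$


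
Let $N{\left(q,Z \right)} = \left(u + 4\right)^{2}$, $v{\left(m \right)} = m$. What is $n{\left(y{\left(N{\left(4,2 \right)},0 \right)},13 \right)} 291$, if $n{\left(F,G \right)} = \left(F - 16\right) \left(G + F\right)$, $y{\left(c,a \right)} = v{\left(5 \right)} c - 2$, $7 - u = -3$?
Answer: $277422522$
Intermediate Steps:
$u = 10$ ($u = 7 - -3 = 7 + 3 = 10$)
$N{\left(q,Z \right)} = 196$ ($N{\left(q,Z \right)} = \left(10 + 4\right)^{2} = 14^{2} = 196$)
$y{\left(c,a \right)} = -2 + 5 c$ ($y{\left(c,a \right)} = 5 c - 2 = -2 + 5 c$)
$n{\left(F,G \right)} = \left(-16 + F\right) \left(F + G\right)$
$n{\left(y{\left(N{\left(4,2 \right)},0 \right)},13 \right)} 291 = \left(\left(-2 + 5 \cdot 196\right)^{2} - 16 \left(-2 + 5 \cdot 196\right) - 208 + \left(-2 + 5 \cdot 196\right) 13\right) 291 = \left(\left(-2 + 980\right)^{2} - 16 \left(-2 + 980\right) - 208 + \left(-2 + 980\right) 13\right) 291 = \left(978^{2} - 15648 - 208 + 978 \cdot 13\right) 291 = \left(956484 - 15648 - 208 + 12714\right) 291 = 953342 \cdot 291 = 277422522$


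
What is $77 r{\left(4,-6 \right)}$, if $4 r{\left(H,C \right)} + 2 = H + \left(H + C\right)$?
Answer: $0$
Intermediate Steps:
$r{\left(H,C \right)} = - \frac{1}{2} + \frac{H}{2} + \frac{C}{4}$ ($r{\left(H,C \right)} = - \frac{1}{2} + \frac{H + \left(H + C\right)}{4} = - \frac{1}{2} + \frac{H + \left(C + H\right)}{4} = - \frac{1}{2} + \frac{C + 2 H}{4} = - \frac{1}{2} + \left(\frac{H}{2} + \frac{C}{4}\right) = - \frac{1}{2} + \frac{H}{2} + \frac{C}{4}$)
$77 r{\left(4,-6 \right)} = 77 \left(- \frac{1}{2} + \frac{1}{2} \cdot 4 + \frac{1}{4} \left(-6\right)\right) = 77 \left(- \frac{1}{2} + 2 - \frac{3}{2}\right) = 77 \cdot 0 = 0$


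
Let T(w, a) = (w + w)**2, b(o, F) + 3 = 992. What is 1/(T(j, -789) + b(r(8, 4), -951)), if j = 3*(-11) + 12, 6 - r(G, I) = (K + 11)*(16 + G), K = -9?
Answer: 1/2753 ≈ 0.00036324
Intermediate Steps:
r(G, I) = -26 - 2*G (r(G, I) = 6 - (-9 + 11)*(16 + G) = 6 - 2*(16 + G) = 6 - (32 + 2*G) = 6 + (-32 - 2*G) = -26 - 2*G)
b(o, F) = 989 (b(o, F) = -3 + 992 = 989)
j = -21 (j = -33 + 12 = -21)
T(w, a) = 4*w**2 (T(w, a) = (2*w)**2 = 4*w**2)
1/(T(j, -789) + b(r(8, 4), -951)) = 1/(4*(-21)**2 + 989) = 1/(4*441 + 989) = 1/(1764 + 989) = 1/2753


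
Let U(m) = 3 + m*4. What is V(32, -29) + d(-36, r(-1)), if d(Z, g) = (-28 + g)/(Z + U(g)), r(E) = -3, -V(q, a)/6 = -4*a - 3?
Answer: -30479/45 ≈ -677.31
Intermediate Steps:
V(q, a) = 18 + 24*a (V(q, a) = -6*(-4*a - 3) = -6*(-3 - 4*a) = 18 + 24*a)
U(m) = 3 + 4*m
d(Z, g) = (-28 + g)/(3 + Z + 4*g) (d(Z, g) = (-28 + g)/(Z + (3 + 4*g)) = (-28 + g)/(3 + Z + 4*g))
V(32, -29) + d(-36, r(-1)) = (18 + 24*(-29)) + (-28 - 3)/(3 - 36 + 4*(-3)) = (18 - 696) - 31/(3 - 36 - 12) = -678 - 31/(-45) = -678 - 1/45*(-31) = -678 + 31/45 = -30479/45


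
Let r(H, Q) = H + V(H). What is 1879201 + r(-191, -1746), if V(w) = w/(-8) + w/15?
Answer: 225482537/120 ≈ 1.8790e+6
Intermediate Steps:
V(w) = -7*w/120 (V(w) = w*(-⅛) + w*(1/15) = -w/8 + w/15 = -7*w/120)
r(H, Q) = 113*H/120 (r(H, Q) = H - 7*H/120 = 113*H/120)
1879201 + r(-191, -1746) = 1879201 + (113/120)*(-191) = 1879201 - 21583/120 = 225482537/120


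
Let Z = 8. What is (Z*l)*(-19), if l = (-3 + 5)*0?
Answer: 0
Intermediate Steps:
l = 0 (l = 2*0 = 0)
(Z*l)*(-19) = (8*0)*(-19) = 0*(-19) = 0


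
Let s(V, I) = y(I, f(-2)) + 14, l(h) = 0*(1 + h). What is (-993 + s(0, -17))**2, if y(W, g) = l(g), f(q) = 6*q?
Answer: 958441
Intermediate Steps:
l(h) = 0
y(W, g) = 0
s(V, I) = 14 (s(V, I) = 0 + 14 = 14)
(-993 + s(0, -17))**2 = (-993 + 14)**2 = (-979)**2 = 958441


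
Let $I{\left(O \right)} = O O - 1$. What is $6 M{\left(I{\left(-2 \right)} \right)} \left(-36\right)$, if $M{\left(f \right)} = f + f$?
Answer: $-1296$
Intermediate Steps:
$I{\left(O \right)} = -1 + O^{2}$ ($I{\left(O \right)} = O^{2} - 1 = -1 + O^{2}$)
$M{\left(f \right)} = 2 f$
$6 M{\left(I{\left(-2 \right)} \right)} \left(-36\right) = 6 \cdot 2 \left(-1 + \left(-2\right)^{2}\right) \left(-36\right) = 6 \cdot 2 \left(-1 + 4\right) \left(-36\right) = 6 \cdot 2 \cdot 3 \left(-36\right) = 6 \cdot 6 \left(-36\right) = 36 \left(-36\right) = -1296$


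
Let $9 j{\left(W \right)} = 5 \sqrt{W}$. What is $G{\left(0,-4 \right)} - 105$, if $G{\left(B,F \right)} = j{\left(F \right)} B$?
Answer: $-105$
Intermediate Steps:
$j{\left(W \right)} = \frac{5 \sqrt{W}}{9}$
$G{\left(B,F \right)} = \frac{5 B \sqrt{F}}{9}$ ($G{\left(B,F \right)} = \frac{5 \sqrt{F}}{9} B = \frac{5 B \sqrt{F}}{9}$)
$G{\left(0,-4 \right)} - 105 = \frac{5}{9} \cdot 0 \sqrt{-4} - 105 = \frac{5}{9} \cdot 0 \cdot 2 i - 105 = 0 - 105 = -105$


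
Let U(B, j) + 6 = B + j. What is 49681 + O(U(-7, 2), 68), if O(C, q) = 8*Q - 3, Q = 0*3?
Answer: 49678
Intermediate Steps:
Q = 0
U(B, j) = -6 + B + j (U(B, j) = -6 + (B + j) = -6 + B + j)
O(C, q) = -3 (O(C, q) = 8*0 - 3 = 0 - 3 = -3)
49681 + O(U(-7, 2), 68) = 49681 - 3 = 49678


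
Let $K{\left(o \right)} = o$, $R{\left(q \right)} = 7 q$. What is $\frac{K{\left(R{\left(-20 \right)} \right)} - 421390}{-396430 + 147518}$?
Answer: $\frac{210765}{124456} \approx 1.6935$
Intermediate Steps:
$\frac{K{\left(R{\left(-20 \right)} \right)} - 421390}{-396430 + 147518} = \frac{7 \left(-20\right) - 421390}{-396430 + 147518} = \frac{-140 - 421390}{-248912} = \left(-421530\right) \left(- \frac{1}{248912}\right) = \frac{210765}{124456}$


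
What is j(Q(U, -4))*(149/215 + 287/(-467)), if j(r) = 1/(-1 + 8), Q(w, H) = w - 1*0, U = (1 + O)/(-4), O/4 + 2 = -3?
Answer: 7878/702835 ≈ 0.011209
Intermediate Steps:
O = -20 (O = -8 + 4*(-3) = -8 - 12 = -20)
U = 19/4 (U = (1 - 20)/(-4) = -1/4*(-19) = 19/4 ≈ 4.7500)
Q(w, H) = w (Q(w, H) = w + 0 = w)
j(r) = 1/7
j(Q(U, -4))*(149/215 + 287/(-467)) = (149/215 + 287/(-467))/7 = (149*(1/215) + 287*(-1/467))/7 = (149/215 - 287/467)/7 = (1/7)*(7878/100405) = 7878/702835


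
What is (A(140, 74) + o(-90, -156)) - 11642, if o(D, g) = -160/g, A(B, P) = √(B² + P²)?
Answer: -453998/39 + 2*√6269 ≈ -11483.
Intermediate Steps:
(A(140, 74) + o(-90, -156)) - 11642 = (√(140² + 74²) - 160/(-156)) - 11642 = (√(19600 + 5476) - 160*(-1/156)) - 11642 = (√25076 + 40/39) - 11642 = (2*√6269 + 40/39) - 11642 = (40/39 + 2*√6269) - 11642 = -453998/39 + 2*√6269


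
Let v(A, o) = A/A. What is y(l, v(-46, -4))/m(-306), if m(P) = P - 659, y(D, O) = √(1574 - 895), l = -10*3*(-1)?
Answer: -√679/965 ≈ -0.027003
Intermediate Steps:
v(A, o) = 1
l = 30 (l = -30*(-1) = 30)
y(D, O) = √679
m(P) = -659 + P
y(l, v(-46, -4))/m(-306) = √679/(-659 - 306) = √679/(-965) = √679*(-1/965) = -√679/965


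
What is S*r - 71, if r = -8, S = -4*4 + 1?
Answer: 49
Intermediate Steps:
S = -15 (S = -16 + 1 = -15)
S*r - 71 = -15*(-8) - 71 = 120 - 71 = 49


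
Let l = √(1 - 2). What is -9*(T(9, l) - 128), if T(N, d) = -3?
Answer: 1179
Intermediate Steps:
l = I (l = √(-1) = I ≈ 1.0*I)
-9*(T(9, l) - 128) = -9*(-3 - 128) = -9*(-131) = 1179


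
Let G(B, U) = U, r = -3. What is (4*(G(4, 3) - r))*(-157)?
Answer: -3768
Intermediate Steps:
(4*(G(4, 3) - r))*(-157) = (4*(3 - 1*(-3)))*(-157) = (4*(3 + 3))*(-157) = (4*6)*(-157) = 24*(-157) = -3768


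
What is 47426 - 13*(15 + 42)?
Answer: 46685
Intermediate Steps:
47426 - 13*(15 + 42) = 47426 - 13*57 = 47426 - 1*741 = 47426 - 741 = 46685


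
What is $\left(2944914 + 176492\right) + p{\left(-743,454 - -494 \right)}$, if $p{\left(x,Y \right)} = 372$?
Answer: $3121778$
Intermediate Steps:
$\left(2944914 + 176492\right) + p{\left(-743,454 - -494 \right)} = \left(2944914 + 176492\right) + 372 = 3121406 + 372 = 3121778$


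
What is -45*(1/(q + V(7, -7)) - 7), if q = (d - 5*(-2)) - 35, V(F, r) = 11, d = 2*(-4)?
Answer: 6975/22 ≈ 317.05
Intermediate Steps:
d = -8
q = -33 (q = (-8 - 5*(-2)) - 35 = (-8 + 10) - 35 = 2 - 35 = -33)
-45*(1/(q + V(7, -7)) - 7) = -45*(1/(-33 + 11) - 7) = -45*(1/(-22) - 7) = -45*(-1/22 - 7) = -45*(-155/22) = 6975/22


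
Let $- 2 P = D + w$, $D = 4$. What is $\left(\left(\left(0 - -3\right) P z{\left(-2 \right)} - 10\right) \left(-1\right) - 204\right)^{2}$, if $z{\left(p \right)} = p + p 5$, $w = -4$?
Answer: $37636$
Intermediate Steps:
$z{\left(p \right)} = 6 p$ ($z{\left(p \right)} = p + 5 p = 6 p$)
$P = 0$ ($P = - \frac{4 - 4}{2} = \left(- \frac{1}{2}\right) 0 = 0$)
$\left(\left(\left(0 - -3\right) P z{\left(-2 \right)} - 10\right) \left(-1\right) - 204\right)^{2} = \left(\left(\left(0 - -3\right) 0 \cdot 6 \left(-2\right) - 10\right) \left(-1\right) - 204\right)^{2} = \left(\left(\left(0 + 3\right) 0 \left(-12\right) - 10\right) \left(-1\right) - 204\right)^{2} = \left(\left(3 \cdot 0 \left(-12\right) - 10\right) \left(-1\right) - 204\right)^{2} = \left(\left(0 \left(-12\right) - 10\right) \left(-1\right) - 204\right)^{2} = \left(\left(0 - 10\right) \left(-1\right) - 204\right)^{2} = \left(\left(-10\right) \left(-1\right) - 204\right)^{2} = \left(10 - 204\right)^{2} = \left(-194\right)^{2} = 37636$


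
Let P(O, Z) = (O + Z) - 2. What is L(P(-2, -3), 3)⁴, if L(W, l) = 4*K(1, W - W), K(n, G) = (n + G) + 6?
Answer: 614656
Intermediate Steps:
P(O, Z) = -2 + O + Z
K(n, G) = 6 + G + n (K(n, G) = (G + n) + 6 = 6 + G + n)
L(W, l) = 28 (L(W, l) = 4*(6 + (W - W) + 1) = 4*(6 + 0 + 1) = 4*7 = 28)
L(P(-2, -3), 3)⁴ = 28⁴ = 614656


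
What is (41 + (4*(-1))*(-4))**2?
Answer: 3249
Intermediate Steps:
(41 + (4*(-1))*(-4))**2 = (41 - 4*(-4))**2 = (41 + 16)**2 = 57**2 = 3249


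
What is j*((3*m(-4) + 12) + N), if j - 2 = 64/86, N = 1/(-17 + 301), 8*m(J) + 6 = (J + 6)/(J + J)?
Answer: 1294873/48848 ≈ 26.508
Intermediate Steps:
m(J) = -3/4 + (6 + J)/(16*J) (m(J) = -3/4 + ((J + 6)/(J + J))/8 = -3/4 + ((6 + J)/((2*J)))/8 = -3/4 + ((6 + J)*(1/(2*J)))/8 = -3/4 + ((6 + J)/(2*J))/8 = -3/4 + (6 + J)/(16*J))
N = 1/284 ≈ 0.0035211
j = 118/43 (j = 2 + 64/86 = 2 + 64*(1/86) = 2 + 32/43 = 118/43 ≈ 2.7442)
j*((3*m(-4) + 12) + N) = 118*((3*((1/16)*(6 - 11*(-4))/(-4)) + 12) + 1/284)/43 = 118*((3*((1/16)*(-1/4)*(6 + 44)) + 12) + 1/284)/43 = 118*((3*((1/16)*(-1/4)*50) + 12) + 1/284)/43 = 118*((3*(-25/32) + 12) + 1/284)/43 = 118*((-75/32 + 12) + 1/284)/43 = 118*(309/32 + 1/284)/43 = (118/43)*(21947/2272) = 1294873/48848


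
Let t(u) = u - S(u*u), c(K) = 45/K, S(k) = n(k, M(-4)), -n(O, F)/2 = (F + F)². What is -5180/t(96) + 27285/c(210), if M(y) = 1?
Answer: 3309285/26 ≈ 1.2728e+5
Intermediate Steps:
n(O, F) = -8*F² (n(O, F) = -2*(F + F)² = -2*4*F² = -8*F²)
S(k) = -8 (S(k) = -8*1² = -8*1 = -8)
t(u) = 8 + u (t(u) = u - 1*(-8) = u + 8 = 8 + u)
-5180/t(96) + 27285/c(210) = -5180/(8 + 96) + 27285/((45/210)) = -5180/104 + 27285/((45*(1/210))) = -5180*1/104 + 27285/(3/14) = -1295/26 + 27285*(14/3) = -1295/26 + 127330 = 3309285/26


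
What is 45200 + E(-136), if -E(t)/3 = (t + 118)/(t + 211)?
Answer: 1130018/25 ≈ 45201.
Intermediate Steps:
E(t) = -3*(118 + t)/(211 + t) (E(t) = -3*(t + 118)/(t + 211) = -3*(118 + t)/(211 + t))
45200 + E(-136) = 45200 + 3*(-118 - 1*(-136))/(211 - 136) = 45200 + 3*(-118 + 136)/75 = 45200 + 3*(1/75)*18 = 45200 + 18/25 = 1130018/25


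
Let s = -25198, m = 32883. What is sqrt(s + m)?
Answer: sqrt(7685) ≈ 87.664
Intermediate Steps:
sqrt(s + m) = sqrt(-25198 + 32883) = sqrt(7685)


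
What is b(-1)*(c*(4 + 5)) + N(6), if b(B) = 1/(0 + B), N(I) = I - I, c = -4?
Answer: 36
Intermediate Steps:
N(I) = 0
b(B) = 1/B
b(-1)*(c*(4 + 5)) + N(6) = (-4*(4 + 5))/(-1) + 0 = -(-4)*9 + 0 = -1*(-36) + 0 = 36 + 0 = 36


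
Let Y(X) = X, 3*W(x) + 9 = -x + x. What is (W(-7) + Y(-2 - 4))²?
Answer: 81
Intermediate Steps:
W(x) = -3 (W(x) = -3 + (-x + x)/3 = -3 + (⅓)*0 = -3 + 0 = -3)
(W(-7) + Y(-2 - 4))² = (-3 + (-2 - 4))² = (-3 - 6)² = (-9)² = 81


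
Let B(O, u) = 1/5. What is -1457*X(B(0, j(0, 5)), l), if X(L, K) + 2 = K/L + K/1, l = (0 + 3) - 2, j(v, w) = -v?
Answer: -5828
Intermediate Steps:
B(O, u) = ⅕
l = 1 (l = 3 - 2 = 1)
X(L, K) = -2 + K + K/L (X(L, K) = -2 + (K/L + K/1) = -2 + (K/L + K*1) = -2 + (K/L + K) = -2 + (K + K/L) = -2 + K + K/L)
-1457*X(B(0, j(0, 5)), l) = -1457*(-2 + 1 + 1/(⅕)) = -1457*(-2 + 1 + 1*5) = -1457*(-2 + 1 + 5) = -1457*4 = -5828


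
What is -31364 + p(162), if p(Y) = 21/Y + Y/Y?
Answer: -1693595/54 ≈ -31363.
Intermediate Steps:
p(Y) = 1 + 21/Y (p(Y) = 21/Y + 1 = 1 + 21/Y)
-31364 + p(162) = -31364 + (21 + 162)/162 = -31364 + (1/162)*183 = -31364 + 61/54 = -1693595/54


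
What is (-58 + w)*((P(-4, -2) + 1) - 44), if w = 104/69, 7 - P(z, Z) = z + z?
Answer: 109144/69 ≈ 1581.8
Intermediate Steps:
P(z, Z) = 7 - 2*z (P(z, Z) = 7 - (z + z) = 7 - 2*z)
w = 104/69 (w = 104*(1/69) = 104/69 ≈ 1.5072)
(-58 + w)*((P(-4, -2) + 1) - 44) = (-58 + 104/69)*(((7 - 2*(-4)) + 1) - 44) = -3898*(((7 + 8) + 1) - 44)/69 = -3898*((15 + 1) - 44)/69 = -3898*(16 - 44)/69 = -3898/69*(-28) = 109144/69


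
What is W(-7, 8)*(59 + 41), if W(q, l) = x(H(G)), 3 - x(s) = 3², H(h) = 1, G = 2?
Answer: -600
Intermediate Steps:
x(s) = -6 (x(s) = 3 - 1*3² = 3 - 1*9 = 3 - 9 = -6)
W(q, l) = -6
W(-7, 8)*(59 + 41) = -6*(59 + 41) = -6*100 = -600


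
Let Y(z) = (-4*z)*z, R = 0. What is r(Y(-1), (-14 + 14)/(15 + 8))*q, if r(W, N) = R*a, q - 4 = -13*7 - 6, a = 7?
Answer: 0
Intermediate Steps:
Y(z) = -4*z²
q = -93 (q = 4 + (-13*7 - 6) = 4 + (-91 - 6) = 4 - 97 = -93)
r(W, N) = 0 (r(W, N) = 0*7 = 0)
r(Y(-1), (-14 + 14)/(15 + 8))*q = 0*(-93) = 0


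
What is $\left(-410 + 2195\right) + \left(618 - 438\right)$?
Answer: $1965$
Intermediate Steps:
$\left(-410 + 2195\right) + \left(618 - 438\right) = 1785 + 180 = 1965$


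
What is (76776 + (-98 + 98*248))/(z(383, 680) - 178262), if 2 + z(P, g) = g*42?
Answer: -50491/74852 ≈ -0.67454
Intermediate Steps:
z(P, g) = -2 + 42*g (z(P, g) = -2 + g*42 = -2 + 42*g)
(76776 + (-98 + 98*248))/(z(383, 680) - 178262) = (76776 + (-98 + 98*248))/((-2 + 42*680) - 178262) = (76776 + (-98 + 24304))/((-2 + 28560) - 178262) = (76776 + 24206)/(28558 - 178262) = 100982/(-149704) = 100982*(-1/149704) = -50491/74852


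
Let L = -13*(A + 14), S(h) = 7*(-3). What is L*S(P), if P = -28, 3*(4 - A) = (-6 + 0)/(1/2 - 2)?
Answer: 4550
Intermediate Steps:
A = 8/3 (A = 4 - (-6 + 0)/(3*(1/2 - 2)) = 4 - (-2)/(1/2 - 2) = 4 - (-2)/(-3/2) = 4 - (-2)*(-2)/3 = 4 - 1/3*4 = 4 - 4/3 = 8/3 ≈ 2.6667)
S(h) = -21
L = -650/3 (L = -13*(8/3 + 14) = -13*50/3 = -650/3 ≈ -216.67)
L*S(P) = -650/3*(-21) = 4550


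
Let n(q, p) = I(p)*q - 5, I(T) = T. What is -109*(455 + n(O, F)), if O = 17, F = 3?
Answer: -54609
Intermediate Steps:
n(q, p) = -5 + p*q (n(q, p) = p*q - 5 = -5 + p*q)
-109*(455 + n(O, F)) = -109*(455 + (-5 + 3*17)) = -109*(455 + (-5 + 51)) = -109*(455 + 46) = -109*501 = -54609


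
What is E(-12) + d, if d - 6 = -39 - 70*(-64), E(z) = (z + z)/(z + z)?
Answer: 4448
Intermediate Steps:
E(z) = 1 (E(z) = (2*z)/((2*z)) = (2*z)*(1/(2*z)) = 1)
d = 4447 (d = 6 + (-39 - 70*(-64)) = 6 + (-39 + 4480) = 6 + 4441 = 4447)
E(-12) + d = 1 + 4447 = 4448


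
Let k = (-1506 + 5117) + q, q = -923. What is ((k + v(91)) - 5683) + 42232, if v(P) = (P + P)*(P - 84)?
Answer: 40511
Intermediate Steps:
v(P) = 2*P*(-84 + P) (v(P) = (2*P)*(-84 + P) = 2*P*(-84 + P))
k = 2688 (k = (-1506 + 5117) - 923 = 3611 - 923 = 2688)
((k + v(91)) - 5683) + 42232 = ((2688 + 2*91*(-84 + 91)) - 5683) + 42232 = ((2688 + 2*91*7) - 5683) + 42232 = ((2688 + 1274) - 5683) + 42232 = (3962 - 5683) + 42232 = -1721 + 42232 = 40511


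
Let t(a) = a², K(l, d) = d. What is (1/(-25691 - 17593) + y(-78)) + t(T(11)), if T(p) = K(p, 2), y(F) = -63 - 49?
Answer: -4674673/43284 ≈ -108.00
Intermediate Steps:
y(F) = -112
T(p) = 2
(1/(-25691 - 17593) + y(-78)) + t(T(11)) = (1/(-25691 - 17593) - 112) + 2² = (1/(-43284) - 112) + 4 = (-1/43284 - 112) + 4 = -4847809/43284 + 4 = -4674673/43284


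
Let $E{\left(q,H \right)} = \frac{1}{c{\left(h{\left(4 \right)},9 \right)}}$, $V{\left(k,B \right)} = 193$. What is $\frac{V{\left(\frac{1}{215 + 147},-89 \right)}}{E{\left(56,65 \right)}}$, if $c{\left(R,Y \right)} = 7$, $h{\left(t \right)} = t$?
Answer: $1351$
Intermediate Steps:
$E{\left(q,H \right)} = \frac{1}{7}$
$\frac{V{\left(\frac{1}{215 + 147},-89 \right)}}{E{\left(56,65 \right)}} = 193 \frac{1}{\frac{1}{7}} = 193 \cdot 7 = 1351$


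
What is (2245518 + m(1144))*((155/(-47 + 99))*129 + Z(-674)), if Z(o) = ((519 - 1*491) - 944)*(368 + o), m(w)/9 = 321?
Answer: 32816370298509/52 ≈ 6.3108e+11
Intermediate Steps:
m(w) = 2889 (m(w) = 9*321 = 2889)
Z(o) = -337088 - 916*o (Z(o) = ((519 - 491) - 944)*(368 + o) = (28 - 944)*(368 + o) = -916*(368 + o) = -337088 - 916*o)
(2245518 + m(1144))*((155/(-47 + 99))*129 + Z(-674)) = (2245518 + 2889)*((155/(-47 + 99))*129 + (-337088 - 916*(-674))) = 2248407*((155/52)*129 + (-337088 + 617384)) = 2248407*(((1/52)*155)*129 + 280296) = 2248407*((155/52)*129 + 280296) = 2248407*(19995/52 + 280296) = 2248407*(14595387/52) = 32816370298509/52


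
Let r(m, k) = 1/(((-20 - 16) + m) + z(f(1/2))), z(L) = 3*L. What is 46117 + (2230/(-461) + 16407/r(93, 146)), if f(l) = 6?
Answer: 588529732/461 ≈ 1.2766e+6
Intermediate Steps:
r(m, k) = 1/(-18 + m) (r(m, k) = 1/(((-20 - 16) + m) + 3*6) = 1/((-36 + m) + 18) = 1/(-18 + m))
46117 + (2230/(-461) + 16407/r(93, 146)) = 46117 + (2230/(-461) + 16407/(1/(-18 + 93))) = 46117 + (2230*(-1/461) + 16407/(1/75)) = 46117 + (-2230/461 + 16407/(1/75)) = 46117 + (-2230/461 + 16407*75) = 46117 + (-2230/461 + 1230525) = 46117 + 567269795/461 = 588529732/461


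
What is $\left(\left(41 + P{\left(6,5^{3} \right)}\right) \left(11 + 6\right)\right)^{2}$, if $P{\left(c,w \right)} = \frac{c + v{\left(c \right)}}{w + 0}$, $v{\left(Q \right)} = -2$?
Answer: $\frac{7602619249}{15625} \approx 4.8657 \cdot 10^{5}$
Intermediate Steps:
$P{\left(c,w \right)} = \frac{-2 + c}{w}$ ($P{\left(c,w \right)} = \frac{c - 2}{w + 0} = \frac{-2 + c}{w}$)
$\left(\left(41 + P{\left(6,5^{3} \right)}\right) \left(11 + 6\right)\right)^{2} = \left(\left(41 + \frac{-2 + 6}{5^{3}}\right) \left(11 + 6\right)\right)^{2} = \left(\left(41 + \frac{1}{125} \cdot 4\right) 17\right)^{2} = \left(\left(41 + \frac{4}{125}\right) 17\right)^{2} = \left(\frac{5129}{125} \cdot 17\right)^{2} = \left(\frac{87193}{125}\right)^{2} = \frac{7602619249}{15625}$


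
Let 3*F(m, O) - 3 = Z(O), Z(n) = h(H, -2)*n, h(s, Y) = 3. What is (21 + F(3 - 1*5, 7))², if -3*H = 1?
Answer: 841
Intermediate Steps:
H = -⅓ (H = -⅓*1 = -⅓ ≈ -0.33333)
Z(n) = 3*n
F(m, O) = 1 + O (F(m, O) = 1 + (3*O)/3 = 1 + O)
(21 + F(3 - 1*5, 7))² = (21 + (1 + 7))² = (21 + 8)² = 29² = 841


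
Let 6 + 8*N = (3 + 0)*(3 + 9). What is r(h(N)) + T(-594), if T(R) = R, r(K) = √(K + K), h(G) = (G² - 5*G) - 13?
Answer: -594 + I*√566/4 ≈ -594.0 + 5.9477*I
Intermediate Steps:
N = 15/4 (N = -¾ + ((3 + 0)*(3 + 9))/8 = -¾ + (3*12)/8 = -¾ + (⅛)*36 = -¾ + 9/2 = 15/4 ≈ 3.7500)
h(G) = -13 + G² - 5*G
r(K) = √2*√K (r(K) = √(2*K) = √2*√K)
r(h(N)) + T(-594) = √2*√(-13 + (15/4)² - 5*15/4) - 594 = √2*√(-13 + 225/16 - 75/4) - 594 = √2*√(-283/16) - 594 = √2*(I*√283/4) - 594 = I*√566/4 - 594 = -594 + I*√566/4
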